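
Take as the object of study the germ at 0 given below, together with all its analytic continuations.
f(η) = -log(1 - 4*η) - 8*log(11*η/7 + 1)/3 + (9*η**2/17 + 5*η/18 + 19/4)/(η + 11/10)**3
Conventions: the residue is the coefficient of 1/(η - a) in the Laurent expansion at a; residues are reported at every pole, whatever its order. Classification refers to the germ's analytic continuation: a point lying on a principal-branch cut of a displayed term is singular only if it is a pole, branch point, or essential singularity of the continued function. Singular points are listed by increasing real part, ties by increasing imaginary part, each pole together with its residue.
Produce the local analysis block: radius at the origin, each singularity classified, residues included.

Radius of convergence at 0: 1/4.
At -11/10: a pole of order 3; residue 9/17.
At -7/11: a logarithmic branch point.
At 1/4: a logarithmic branch point.

Denominator factor (η + 11/10)^3: pole of order 3 at -11/10, modulus 11/10.
Branch term (-8/3)*log(1 - η/(-7/11)): its argument vanishes at η = -7/11, a logarithmic branch point, modulus 7/11.
Branch term (-1)*log(1 - η/(1/4)): its argument vanishes at η = 1/4, a logarithmic branch point, modulus 1/4.
The radius of convergence is the smallest modulus among the singular points: 1/4.
The branch terms are analytic at -11/10 and contribute nothing to the residue; only the rational part matters.
At the order-3 pole -11/10 set g(η) = (η - (-11/10))^3*(rational part) = 9*η**2/17 + 5*η/18 + 19/4.
Order-3 pole: residue = g''(a)/2; g''(-11/10) = 18/17, so the residue is 9/17.
List the singular points by increasing real part (a conjugate pair: the negative imaginary part first).


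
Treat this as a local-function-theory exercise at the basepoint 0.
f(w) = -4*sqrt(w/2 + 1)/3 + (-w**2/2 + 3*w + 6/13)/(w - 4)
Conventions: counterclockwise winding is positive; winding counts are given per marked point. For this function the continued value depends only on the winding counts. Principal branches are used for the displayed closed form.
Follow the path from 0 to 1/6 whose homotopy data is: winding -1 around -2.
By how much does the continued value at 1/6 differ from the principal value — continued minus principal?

Continued minus principal equals (4/9)*sqrt(39).

The rational part is single-valued and drops out of the difference; each branch term changes only by its own monodromy.
(-4/3)*sqrt(1 - w/(-2)): winding -1 is odd, the square root flips sign, contributing -2*(-4/3)*sqrt(1 - (1/6)/(-2)) = -2*(-4/3)*sqrt(13/12) = (4/9)*sqrt(39).
Summing the contributions at w = 1/6 gives (4/9)*sqrt(39).


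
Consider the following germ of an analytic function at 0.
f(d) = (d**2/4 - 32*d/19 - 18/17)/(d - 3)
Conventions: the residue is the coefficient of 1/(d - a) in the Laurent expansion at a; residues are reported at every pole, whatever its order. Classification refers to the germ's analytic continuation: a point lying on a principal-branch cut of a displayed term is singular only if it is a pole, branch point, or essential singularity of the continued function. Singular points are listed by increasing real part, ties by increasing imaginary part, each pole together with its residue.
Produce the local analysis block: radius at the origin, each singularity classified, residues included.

Radius of convergence at 0: 3.
At 3: a pole of order 1; residue -4989/1292.

Denominator factor (d - 3): pole of order 1 at 3, modulus 3.
The radius of convergence is the smallest modulus among the singular points: 3.
At the order-1 pole 3 set g(d) = (d - (3))*f(d) = d**2/4 - 32*d/19 - 18/17.
Simple pole: residue = g(a) at a = 3, which is -4989/1292.


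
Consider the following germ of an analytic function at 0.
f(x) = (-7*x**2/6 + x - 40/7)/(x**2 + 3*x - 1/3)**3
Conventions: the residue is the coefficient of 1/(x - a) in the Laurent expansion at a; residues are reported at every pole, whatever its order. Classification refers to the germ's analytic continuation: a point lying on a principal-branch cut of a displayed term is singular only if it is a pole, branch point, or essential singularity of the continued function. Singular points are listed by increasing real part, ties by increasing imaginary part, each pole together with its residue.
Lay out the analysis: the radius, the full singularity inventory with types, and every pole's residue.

Radius of convergence at 0: -3/2 + (1/6)*sqrt(93).
At -3/2 - (1/6)*sqrt(93): a pole of order 3; residue (6679/417074)*sqrt(93).
At -3/2 + (1/6)*sqrt(93): a pole of order 3; residue -(6679/417074)*sqrt(93).

Denominator factor (x**2 + 3*x - 1/3)^3: discriminant 31/3, real irrational roots -3/2 + (1/6)*sqrt(93) and -3/2 - (1/6)*sqrt(93); poles of order 3, moduli -3/2 + (1/6)*sqrt(93) and 3/2 + (1/6)*sqrt(93).
The radius of convergence is the smallest modulus among the singular points: -3/2 + (1/6)*sqrt(93).
The factor x**2 + 3*x - 1/3 splits as (x - a)(x - a') with a = -3/2 - (1/6)*sqrt(93), a' = -3/2 + (1/6)*sqrt(93). At the order-3 pole a set g(x) = (x - a)^3*f(x) = [-7*x**2/6 + x - 40/7] / (x - a')^3.
Order-3 pole: residue = g''(a)/2; g''(-3/2 - (1/6)*sqrt(93)) = (6679/208537)*sqrt(93), so the residue is (6679/417074)*sqrt(93).
The factor x**2 + 3*x - 1/3 splits as (x - a)(x - a') with a = -3/2 + (1/6)*sqrt(93), a' = -3/2 - (1/6)*sqrt(93). At the order-3 pole a set g(x) = (x - a)^3*f(x) = [-7*x**2/6 + x - 40/7] / (x - a')^3.
Order-3 pole: residue = g''(a)/2; g''(-3/2 + (1/6)*sqrt(93)) = -(6679/208537)*sqrt(93), so the residue is -(6679/417074)*sqrt(93).
List the singular points by increasing real part (a conjugate pair: the negative imaginary part first).


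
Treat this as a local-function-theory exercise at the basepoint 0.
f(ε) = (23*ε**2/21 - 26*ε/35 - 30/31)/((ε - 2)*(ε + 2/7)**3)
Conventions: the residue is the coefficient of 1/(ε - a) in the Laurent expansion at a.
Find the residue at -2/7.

The residue is -153713/952320.

At the order-3 pole -2/7 set g(ε) = (ε - (-2/7))^3*f(ε) = (23*ε**2/21 - 26*ε/35 - 30/31)/(ε - 2).
Order-3 pole: residue = g''(a)/2; g''(-2/7) = -153713/476160, so the residue is -153713/952320.


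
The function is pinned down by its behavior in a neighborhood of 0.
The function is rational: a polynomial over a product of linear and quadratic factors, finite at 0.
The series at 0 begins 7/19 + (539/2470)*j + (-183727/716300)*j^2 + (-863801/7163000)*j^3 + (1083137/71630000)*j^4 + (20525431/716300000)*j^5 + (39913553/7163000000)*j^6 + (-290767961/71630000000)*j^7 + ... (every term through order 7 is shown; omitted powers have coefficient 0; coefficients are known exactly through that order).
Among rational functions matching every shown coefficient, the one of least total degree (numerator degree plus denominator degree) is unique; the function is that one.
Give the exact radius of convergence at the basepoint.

The radius of convergence is sqrt(5).

No rational of total degree below 4 reproduces all 8 coefficients; solving the [2/2] Pade equations on them gives f(j) = (-36*j**2/29 + 7*j/13 + 35/19)/(j**2 - 3*j/2 + 5), whose expansion matches every shown term.
Denominator factor (j**2 - 3*j/2 + 5): discriminant -71/4, complex-conjugate roots (3/4) + ((1/4)*sqrt(71))*i and (3/4) - ((1/4)*sqrt(71))*i; poles of order 1, moduli sqrt(5) and sqrt(5).
The radius of convergence is the smallest modulus among the singular points: sqrt(5).


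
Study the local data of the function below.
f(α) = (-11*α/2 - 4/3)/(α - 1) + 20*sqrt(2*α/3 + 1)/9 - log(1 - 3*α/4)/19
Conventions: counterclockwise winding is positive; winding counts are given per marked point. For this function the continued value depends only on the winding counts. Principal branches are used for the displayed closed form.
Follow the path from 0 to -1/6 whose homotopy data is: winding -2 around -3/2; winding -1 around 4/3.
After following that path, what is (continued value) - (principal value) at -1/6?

Continued minus principal equals (2/19)*pi*i.

The rational part is single-valued and drops out of the difference; each branch term changes only by its own monodromy.
(-1/19)*log(1 - α/(4/3)): each positive loop around 4/3 adds 2*pi*i to the log, so winding -1 contributes (-1/19)*(-1)*2*pi*i = (2/19)*pi*i.
(20/9)*sqrt(1 - α/(-3/2)): winding -2 is even, the square root returns to the same sheet, contribution 0.
Summing the contributions at α = -1/6 gives (2/19)*pi*i.


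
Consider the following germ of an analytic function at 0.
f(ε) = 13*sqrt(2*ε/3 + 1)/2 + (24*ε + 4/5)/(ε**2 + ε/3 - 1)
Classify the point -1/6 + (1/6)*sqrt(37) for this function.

The denominator factor ε**2 + ε/3 - 1 vanishes at -1/6 + (1/6)*sqrt(37) and appears to the power 1; the numerator there equals -16/5 + (4)*sqrt(37), nonzero, and no other factor vanishes.
The branch terms are analytic at this point.
Hence a pole whose order is the multiplicity, 1.

The point is a pole of order 1.


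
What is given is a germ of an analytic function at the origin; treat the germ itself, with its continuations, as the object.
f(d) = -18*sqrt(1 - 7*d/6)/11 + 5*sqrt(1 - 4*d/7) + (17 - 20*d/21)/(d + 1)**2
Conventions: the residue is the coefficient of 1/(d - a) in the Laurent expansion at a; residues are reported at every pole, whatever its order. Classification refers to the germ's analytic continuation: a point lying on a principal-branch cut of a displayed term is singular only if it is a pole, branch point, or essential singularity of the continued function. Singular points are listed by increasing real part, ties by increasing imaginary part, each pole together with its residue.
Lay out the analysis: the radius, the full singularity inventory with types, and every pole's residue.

Radius of convergence at 0: 6/7.
At -1: a pole of order 2; residue -20/21.
At 6/7: an algebraic (square-root) branch point.
At 7/4: an algebraic (square-root) branch point.

Denominator factor (d + 1)^2: pole of order 2 at -1, modulus 1.
Branch term (5)*sqrt(1 - d/(7/4)): its argument vanishes at d = 7/4, a square-root branch point, modulus 7/4.
Branch term (-18/11)*sqrt(1 - d/(6/7)): its argument vanishes at d = 6/7, a square-root branch point, modulus 6/7.
The radius of convergence is the smallest modulus among the singular points: 6/7.
The branch terms are analytic at -1 and contribute nothing to the residue; only the rational part matters.
At the order-2 pole -1 set g(d) = (d - (-1))^2*(rational part) = 17 - 20*d/21.
Order-2 pole: residue = g'(a); g'(-1) = -20/21, so the residue is -20/21.
List the singular points by increasing real part (a conjugate pair: the negative imaginary part first).


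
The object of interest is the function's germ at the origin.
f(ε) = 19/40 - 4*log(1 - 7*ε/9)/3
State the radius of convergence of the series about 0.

The radius of convergence is 9/7.

Branch term (-4/3)*log(1 - ε/(9/7)): its argument vanishes at ε = 9/7, a logarithmic branch point, modulus 9/7.
The radius of convergence is the smallest modulus among the singular points: 9/7.


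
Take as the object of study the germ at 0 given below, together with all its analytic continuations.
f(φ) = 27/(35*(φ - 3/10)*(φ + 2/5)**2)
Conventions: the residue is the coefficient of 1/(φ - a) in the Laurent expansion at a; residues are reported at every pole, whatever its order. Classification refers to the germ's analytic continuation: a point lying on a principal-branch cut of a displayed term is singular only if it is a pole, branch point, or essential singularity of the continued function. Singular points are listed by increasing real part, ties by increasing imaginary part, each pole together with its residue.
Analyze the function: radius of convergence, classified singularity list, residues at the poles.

Denominator factor (φ + 2/5)^2: pole of order 2 at -2/5, modulus 2/5.
Denominator factor (φ - 3/10): pole of order 1 at 3/10, modulus 3/10.
The radius of convergence is the smallest modulus among the singular points: 3/10.
At the order-2 pole -2/5 set g(φ) = (φ - (-2/5))^2*f(φ) = 27/(35*(φ - 3/10)).
Order-2 pole: residue = g'(a); g'(-2/5) = -540/343, so the residue is -540/343.
At the order-1 pole 3/10 set g(φ) = (φ - (3/10))*f(φ) = 27/(35*(φ + 2/5)**2).
Simple pole: residue = g(a) at a = 3/10, which is 540/343.
List the singular points by increasing real part (a conjugate pair: the negative imaginary part first).

Radius of convergence at 0: 3/10.
At -2/5: a pole of order 2; residue -540/343.
At 3/10: a pole of order 1; residue 540/343.


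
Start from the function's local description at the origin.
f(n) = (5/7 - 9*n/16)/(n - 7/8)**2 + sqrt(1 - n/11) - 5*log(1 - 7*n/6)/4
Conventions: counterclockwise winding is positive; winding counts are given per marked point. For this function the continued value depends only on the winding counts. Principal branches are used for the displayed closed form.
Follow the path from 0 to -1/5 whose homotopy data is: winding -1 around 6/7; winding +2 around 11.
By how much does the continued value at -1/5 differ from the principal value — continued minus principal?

The rational part is single-valued and drops out of the difference; each branch term changes only by its own monodromy.
(1)*sqrt(1 - n/(11)): winding +2 is even, the square root returns to the same sheet, contribution 0.
(-5/4)*log(1 - n/(6/7)): each positive loop around 6/7 adds 2*pi*i to the log, so winding -1 contributes (-5/4)*(-1)*2*pi*i = (5/2)*pi*i.
Summing the contributions at n = -1/5 gives (5/2)*pi*i.

Continued minus principal equals (5/2)*pi*i.


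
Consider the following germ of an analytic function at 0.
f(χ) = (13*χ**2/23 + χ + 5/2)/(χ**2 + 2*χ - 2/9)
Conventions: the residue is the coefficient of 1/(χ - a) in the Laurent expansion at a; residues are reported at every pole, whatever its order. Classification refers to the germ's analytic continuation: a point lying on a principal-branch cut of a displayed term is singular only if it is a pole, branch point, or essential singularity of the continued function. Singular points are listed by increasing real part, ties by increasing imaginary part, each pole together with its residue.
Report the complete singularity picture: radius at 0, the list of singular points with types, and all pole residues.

Radius of convergence at 0: -1 + (1/3)*sqrt(11).
At -1 - (1/3)*sqrt(11): a pole of order 1; residue -3/46 - (1141/3036)*sqrt(11).
At -1 + (1/3)*sqrt(11): a pole of order 1; residue -3/46 + (1141/3036)*sqrt(11).

Denominator factor (χ**2 + 2*χ - 2/9): discriminant 44/9, real irrational roots -1 + (1/3)*sqrt(11) and -1 - (1/3)*sqrt(11); poles of order 1, moduli -1 + (1/3)*sqrt(11) and 1 + (1/3)*sqrt(11).
The radius of convergence is the smallest modulus among the singular points: -1 + (1/3)*sqrt(11).
The factor χ**2 + 2*χ - 2/9 splits as (χ - a)(χ - a') with a = -1 - (1/3)*sqrt(11), a' = -1 + (1/3)*sqrt(11). At the order-1 pole a set g(χ) = (χ - a)*f(χ) = [13*χ**2/23 + χ + 5/2] / (χ - a').
Simple pole: residue = g(a) at a = -1 - (1/3)*sqrt(11), which is -3/46 - (1141/3036)*sqrt(11).
The factor χ**2 + 2*χ - 2/9 splits as (χ - a)(χ - a') with a = -1 + (1/3)*sqrt(11), a' = -1 - (1/3)*sqrt(11). At the order-1 pole a set g(χ) = (χ - a)*f(χ) = [13*χ**2/23 + χ + 5/2] / (χ - a').
Simple pole: residue = g(a) at a = -1 + (1/3)*sqrt(11), which is -3/46 + (1141/3036)*sqrt(11).
List the singular points by increasing real part (a conjugate pair: the negative imaginary part first).


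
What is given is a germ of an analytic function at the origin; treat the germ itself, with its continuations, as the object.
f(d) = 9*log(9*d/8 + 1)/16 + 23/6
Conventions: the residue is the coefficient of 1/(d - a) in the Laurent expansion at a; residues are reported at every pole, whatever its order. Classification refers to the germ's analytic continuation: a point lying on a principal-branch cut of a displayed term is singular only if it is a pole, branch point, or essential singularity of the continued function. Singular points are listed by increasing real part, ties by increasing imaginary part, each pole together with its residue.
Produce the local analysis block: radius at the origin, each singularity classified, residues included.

Branch term (9/16)*log(1 - d/(-8/9)): its argument vanishes at d = -8/9, a logarithmic branch point, modulus 8/9.
The radius of convergence is the smallest modulus among the singular points: 8/9.

Radius of convergence at 0: 8/9.
At -8/9: a logarithmic branch point.


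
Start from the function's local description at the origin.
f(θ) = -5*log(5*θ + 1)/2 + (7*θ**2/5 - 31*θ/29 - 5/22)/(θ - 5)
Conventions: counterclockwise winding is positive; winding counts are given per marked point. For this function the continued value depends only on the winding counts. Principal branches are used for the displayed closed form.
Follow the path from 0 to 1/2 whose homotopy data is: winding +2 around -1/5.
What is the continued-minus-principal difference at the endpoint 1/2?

The rational part is single-valued and drops out of the difference; each branch term changes only by its own monodromy.
(-5/2)*log(1 - θ/(-1/5)): each positive loop around -1/5 adds 2*pi*i to the log, so winding +2 contributes (-5/2)*(2)*2*pi*i = -(10)*pi*i.
Summing the contributions at θ = 1/2 gives -(10)*pi*i.

Continued minus principal equals -(10)*pi*i.


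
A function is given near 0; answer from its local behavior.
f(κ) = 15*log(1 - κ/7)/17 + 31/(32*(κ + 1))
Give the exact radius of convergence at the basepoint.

Denominator factor (κ + 1): pole of order 1 at -1, modulus 1.
Branch term (15/17)*log(1 - κ/(7)): its argument vanishes at κ = 7, a logarithmic branch point, modulus 7.
The radius of convergence is the smallest modulus among the singular points: 1.

The radius of convergence is 1.


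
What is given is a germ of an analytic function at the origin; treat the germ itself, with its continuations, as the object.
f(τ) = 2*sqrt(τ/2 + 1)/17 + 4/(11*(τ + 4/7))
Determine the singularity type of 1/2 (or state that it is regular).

Denominator factors: τ + 4/7 = 15/14 at τ = 1/2 — none vanishes.
Branch term sqrt(1 - τ/(-2)): argument at 1/2 is 5/4, nonzero, so 1/2 is not its branch point (a point on a principal cut is still regular for the continued germ).
So the germ continues analytically to 1/2.

The point is a regular point.


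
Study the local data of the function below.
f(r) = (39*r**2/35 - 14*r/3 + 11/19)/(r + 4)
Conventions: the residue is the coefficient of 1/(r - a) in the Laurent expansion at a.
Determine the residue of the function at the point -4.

At the order-1 pole -4 set g(r) = (r - (-4))*f(r) = 39*r**2/35 - 14*r/3 + 11/19.
Simple pole: residue = g(a) at a = -4, which is 73963/1995.

The residue is 73963/1995.


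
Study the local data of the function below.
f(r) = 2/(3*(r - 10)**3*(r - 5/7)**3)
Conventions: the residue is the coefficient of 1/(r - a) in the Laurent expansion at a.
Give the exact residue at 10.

At the order-3 pole 10 set g(r) = (r - (10))^3*f(r) = 2/(3*(r - 5/7)**3).
Order-3 pole: residue = g''(a)/2; g''(10) = 134456/1160290625, so the residue is 67228/1160290625.

The residue is 67228/1160290625.


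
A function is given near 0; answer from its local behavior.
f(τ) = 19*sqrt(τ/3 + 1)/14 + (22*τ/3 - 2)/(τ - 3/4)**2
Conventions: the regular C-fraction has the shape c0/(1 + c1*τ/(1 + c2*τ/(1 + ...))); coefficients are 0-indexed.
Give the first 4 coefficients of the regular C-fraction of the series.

Taylor coefficients (expand at 0): a_0 = -277/126, a_1 = 953/252, a_2 = 143189/9072, a_3 = 1949867/54432.
c0 = a_0 = -277/126. Peel one level at a time: if S = 1 + c*τ/S' with S'(0) = 1, then c is the τ-coefficient of S and S' = c*τ/(S - 1).
S_1 = c0/f = 1 + (953/554)*τ + (56011115/5524488)*τ^2 + ...; c1 = 953/554.
S_2 = c1*τ/(S_1 - 1) = 1 + (-56011115/9503316)*τ + (9353750215/1177038864)*τ^2 + ...; c2 = -56011115/9503316.
S_3 = c2*τ/(S_2 - 1) = 1 + (518197761911/384325866684)*τ + ...; c3 = 518197761911/384325866684.

The regular C-fraction coefficients are [-277/126, 953/554, -56011115/9503316, 518197761911/384325866684].


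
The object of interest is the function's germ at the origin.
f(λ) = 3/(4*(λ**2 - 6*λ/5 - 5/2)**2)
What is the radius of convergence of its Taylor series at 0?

The radius of convergence is -3/5 + (1/10)*sqrt(286).

Denominator factor (λ**2 - 6*λ/5 - 5/2)^2: discriminant 286/25, real irrational roots 3/5 + (1/10)*sqrt(286) and 3/5 - (1/10)*sqrt(286); poles of order 2, moduli 3/5 + (1/10)*sqrt(286) and -3/5 + (1/10)*sqrt(286).
The radius of convergence is the smallest modulus among the singular points: -3/5 + (1/10)*sqrt(286).


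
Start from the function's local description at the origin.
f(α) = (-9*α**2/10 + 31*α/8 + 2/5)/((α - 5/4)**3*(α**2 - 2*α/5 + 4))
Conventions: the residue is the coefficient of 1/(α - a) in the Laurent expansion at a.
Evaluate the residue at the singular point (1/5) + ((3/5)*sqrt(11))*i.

The residue is (1218724/7381125) - ((2092492/81192375)*sqrt(11))*i.

The factor α**2 - 2*α/5 + 4 splits as (α - a)(α - a') with a = (1/5) + ((3/5)*sqrt(11))*i, a' = (1/5) - ((3/5)*sqrt(11))*i. At the order-1 pole a set g(α) = (α - a)*f(α) = [(-9*α**2/10 + 31*α/8 + 2/5)/(α - 5/4)**3] / (α - a').
Simple pole: residue = g(a) at a = (1/5) + ((3/5)*sqrt(11))*i, which is (1218724/7381125) - ((2092492/81192375)*sqrt(11))*i.


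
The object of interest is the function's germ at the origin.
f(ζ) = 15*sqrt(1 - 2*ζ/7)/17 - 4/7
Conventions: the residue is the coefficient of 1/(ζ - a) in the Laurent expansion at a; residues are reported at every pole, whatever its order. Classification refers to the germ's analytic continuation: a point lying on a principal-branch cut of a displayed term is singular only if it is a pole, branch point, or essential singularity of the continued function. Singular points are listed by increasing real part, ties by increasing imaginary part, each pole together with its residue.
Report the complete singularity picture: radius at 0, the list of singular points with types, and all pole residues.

Radius of convergence at 0: 7/2.
At 7/2: an algebraic (square-root) branch point.

Branch term (15/17)*sqrt(1 - ζ/(7/2)): its argument vanishes at ζ = 7/2, a square-root branch point, modulus 7/2.
The radius of convergence is the smallest modulus among the singular points: 7/2.


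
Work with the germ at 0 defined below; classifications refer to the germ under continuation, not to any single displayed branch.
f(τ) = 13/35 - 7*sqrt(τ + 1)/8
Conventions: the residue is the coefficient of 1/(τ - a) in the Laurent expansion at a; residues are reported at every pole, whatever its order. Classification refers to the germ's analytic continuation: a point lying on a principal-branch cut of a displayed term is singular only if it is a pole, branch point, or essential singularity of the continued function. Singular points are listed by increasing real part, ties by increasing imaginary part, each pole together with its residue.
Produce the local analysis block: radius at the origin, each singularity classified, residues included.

Radius of convergence at 0: 1.
At -1: an algebraic (square-root) branch point.

Branch term (-7/8)*sqrt(1 - τ/(-1)): its argument vanishes at τ = -1, a square-root branch point, modulus 1.
The radius of convergence is the smallest modulus among the singular points: 1.


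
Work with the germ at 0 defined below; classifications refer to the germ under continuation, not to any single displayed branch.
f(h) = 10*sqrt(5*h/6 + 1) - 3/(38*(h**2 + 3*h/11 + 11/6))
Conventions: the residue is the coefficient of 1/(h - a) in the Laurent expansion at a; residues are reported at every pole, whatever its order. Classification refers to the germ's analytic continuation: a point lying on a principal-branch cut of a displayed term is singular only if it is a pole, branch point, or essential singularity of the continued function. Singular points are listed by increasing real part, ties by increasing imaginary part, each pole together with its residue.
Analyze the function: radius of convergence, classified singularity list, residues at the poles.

Denominator factor (h**2 + 3*h/11 + 11/6): discriminant -2635/363, complex-conjugate roots (-3/22) + ((1/66)*sqrt(7905))*i and (-3/22) - ((1/66)*sqrt(7905))*i; poles of order 1, moduli (1/6)*sqrt(66) and (1/6)*sqrt(66).
Branch term (10)*sqrt(1 - h/(-6/5)): its argument vanishes at h = -6/5, a square-root branch point, modulus 6/5.
The radius of convergence is the smallest modulus among the singular points: 6/5.
The branch term is analytic at (-3/22) - ((1/66)*sqrt(7905))*i and contributes nothing to the residue; only the rational part matters.
The factor h**2 + 3*h/11 + 11/6 splits as (h - a)(h - a') with a = (-3/22) - ((1/66)*sqrt(7905))*i, a' = (-3/22) + ((1/66)*sqrt(7905))*i. At the order-1 pole a set g(h) = (h - a)*(rational part) = [-3/38] / (h - a').
Simple pole: residue = g(a) at a = (-3/22) - ((1/66)*sqrt(7905))*i, which is -((33/100130)*sqrt(7905))*i.
The branch term is analytic at (-3/22) + ((1/66)*sqrt(7905))*i and contributes nothing to the residue; only the rational part matters.
The factor h**2 + 3*h/11 + 11/6 splits as (h - a)(h - a') with a = (-3/22) + ((1/66)*sqrt(7905))*i, a' = (-3/22) - ((1/66)*sqrt(7905))*i. At the order-1 pole a set g(h) = (h - a)*(rational part) = [-3/38] / (h - a').
Simple pole: residue = g(a) at a = (-3/22) + ((1/66)*sqrt(7905))*i, which is ((33/100130)*sqrt(7905))*i.
List the singular points by increasing real part (a conjugate pair: the negative imaginary part first).

Radius of convergence at 0: 6/5.
At -6/5: an algebraic (square-root) branch point.
At (-3/22) - ((1/66)*sqrt(7905))*i: a pole of order 1; residue -((33/100130)*sqrt(7905))*i.
At (-3/22) + ((1/66)*sqrt(7905))*i: a pole of order 1; residue ((33/100130)*sqrt(7905))*i.


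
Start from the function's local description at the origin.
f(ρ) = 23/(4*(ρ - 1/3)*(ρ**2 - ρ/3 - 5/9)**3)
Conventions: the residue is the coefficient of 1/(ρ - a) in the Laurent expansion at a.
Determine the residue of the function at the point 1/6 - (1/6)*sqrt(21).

The residue is 16767/1000 - (497421/343000)*sqrt(21).

The factor ρ**2 - ρ/3 - 5/9 splits as (ρ - a)(ρ - a') with a = 1/6 - (1/6)*sqrt(21), a' = 1/6 + (1/6)*sqrt(21). At the order-3 pole a set g(ρ) = (ρ - a)^3*f(ρ) = [23/(4*(ρ - 1/3))] / (ρ - a')^3.
Order-3 pole: residue = g''(a)/2; g''(1/6 - (1/6)*sqrt(21)) = 16767/500 - (497421/171500)*sqrt(21), so the residue is 16767/1000 - (497421/343000)*sqrt(21).


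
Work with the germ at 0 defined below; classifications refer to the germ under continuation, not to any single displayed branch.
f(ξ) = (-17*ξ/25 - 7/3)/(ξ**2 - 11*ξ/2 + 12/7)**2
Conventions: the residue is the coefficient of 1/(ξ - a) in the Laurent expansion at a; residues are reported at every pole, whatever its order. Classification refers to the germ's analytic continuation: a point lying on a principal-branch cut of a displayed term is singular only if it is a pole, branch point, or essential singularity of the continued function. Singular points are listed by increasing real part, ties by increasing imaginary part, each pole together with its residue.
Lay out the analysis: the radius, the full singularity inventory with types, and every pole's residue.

Denominator factor (ξ**2 - 11*ξ/2 + 12/7)^2: discriminant 655/28, real irrational roots 11/4 + (1/28)*sqrt(4585) and 11/4 - (1/28)*sqrt(4585); poles of order 2, moduli 11/4 + (1/28)*sqrt(4585) and 11/4 - (1/28)*sqrt(4585).
The radius of convergence is the smallest modulus among the singular points: 11/4 - (1/28)*sqrt(4585).
The factor ξ**2 - 11*ξ/2 + 12/7 splits as (ξ - a)(ξ - a') with a = 11/4 - (1/28)*sqrt(4585), a' = 11/4 + (1/28)*sqrt(4585). At the order-2 pole a set g(ξ) = (ξ - a)^2*f(ξ) = [-17*ξ/25 - 7/3] / (ξ - a')^2.
Order-2 pole: residue = g'(a); g'(11/4 - (1/28)*sqrt(4585)) = -(35308/32176875)*sqrt(4585), so the residue is -(35308/32176875)*sqrt(4585).
The factor ξ**2 - 11*ξ/2 + 12/7 splits as (ξ - a)(ξ - a') with a = 11/4 + (1/28)*sqrt(4585), a' = 11/4 - (1/28)*sqrt(4585). At the order-2 pole a set g(ξ) = (ξ - a)^2*f(ξ) = [-17*ξ/25 - 7/3] / (ξ - a')^2.
Order-2 pole: residue = g'(a); g'(11/4 + (1/28)*sqrt(4585)) = (35308/32176875)*sqrt(4585), so the residue is (35308/32176875)*sqrt(4585).
List the singular points by increasing real part (a conjugate pair: the negative imaginary part first).

Radius of convergence at 0: 11/4 - (1/28)*sqrt(4585).
At 11/4 - (1/28)*sqrt(4585): a pole of order 2; residue -(35308/32176875)*sqrt(4585).
At 11/4 + (1/28)*sqrt(4585): a pole of order 2; residue (35308/32176875)*sqrt(4585).


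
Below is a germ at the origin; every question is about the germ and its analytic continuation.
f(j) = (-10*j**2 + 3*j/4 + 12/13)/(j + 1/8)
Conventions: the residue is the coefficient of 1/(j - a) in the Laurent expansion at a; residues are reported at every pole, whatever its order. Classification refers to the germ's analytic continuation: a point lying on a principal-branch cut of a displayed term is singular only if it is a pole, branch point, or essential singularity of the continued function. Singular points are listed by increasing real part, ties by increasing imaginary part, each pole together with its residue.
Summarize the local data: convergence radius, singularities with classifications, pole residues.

Radius of convergence at 0: 1/8.
At -1/8: a pole of order 1; residue 35/52.

Denominator factor (j + 1/8): pole of order 1 at -1/8, modulus 1/8.
The radius of convergence is the smallest modulus among the singular points: 1/8.
At the order-1 pole -1/8 set g(j) = (j - (-1/8))*f(j) = -10*j**2 + 3*j/4 + 12/13.
Simple pole: residue = g(a) at a = -1/8, which is 35/52.


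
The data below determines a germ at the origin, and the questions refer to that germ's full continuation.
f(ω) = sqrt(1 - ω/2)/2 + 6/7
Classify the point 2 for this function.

The term (1/2)*sqrt(1 - ω/(2)) has argument 1 - 2/(2) = 0 at 2: a square-root (algebraic, two-sheeted) branch point; the remaining terms are analytic or single-valued there.

The point is an algebraic (square-root) branch point.


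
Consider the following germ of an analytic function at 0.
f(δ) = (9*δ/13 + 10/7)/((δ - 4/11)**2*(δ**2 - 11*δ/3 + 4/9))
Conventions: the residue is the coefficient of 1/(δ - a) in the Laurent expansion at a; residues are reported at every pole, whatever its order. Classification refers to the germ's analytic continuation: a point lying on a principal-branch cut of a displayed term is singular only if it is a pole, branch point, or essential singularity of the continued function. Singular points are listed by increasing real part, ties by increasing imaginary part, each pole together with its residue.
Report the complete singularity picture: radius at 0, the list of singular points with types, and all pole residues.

Radius of convergence at 0: 11/6 - (1/6)*sqrt(105).
At 11/6 - (1/6)*sqrt(105): a pole of order 1; residue -238245975/61786816 - (837509607/2162538560)*sqrt(105).
At 4/11: a pole of order 2; residue 238245975/30893408.
At 11/6 + (1/6)*sqrt(105): a pole of order 1; residue -238245975/61786816 + (837509607/2162538560)*sqrt(105).


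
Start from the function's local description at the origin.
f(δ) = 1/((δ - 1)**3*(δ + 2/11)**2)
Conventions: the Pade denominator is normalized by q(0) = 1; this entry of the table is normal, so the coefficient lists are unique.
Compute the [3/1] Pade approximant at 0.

The Pade approximant has numerator coefficients [-121/4, 365057/9584, -2847977/9584, 22639947/38336]; denominator coefficients [1, 16151/2396].

Taylor coefficients needed (expand at 0): a_0 = -121/4, a_1 = 242, a_2 = -30855/16, a_3 = 217437/16, a_4 = -5862813/64.
Write the denominator as Q(δ) = 1 + q1*δ. Requiring Q*f - P = O(δ^5) with deg P <= 3 kills the coefficients of δ^4..δ^4 in Q*f:
  δ^4: a_4 + q1*a_3 = 0, i.e. -5862813/64 + (217437/16)*q1 = 0.
Solving this linear system: q1 = 16151/2396.
The numerator is Q*f truncated at degree 3: P0 = a_0 = -121/4; P1 = a_1 + q1*a_0 = 365057/9584; P2 = a_2 + q1*a_1 = -2847977/9584; P3 = a_3 + q1*a_2 = 22639947/38336.


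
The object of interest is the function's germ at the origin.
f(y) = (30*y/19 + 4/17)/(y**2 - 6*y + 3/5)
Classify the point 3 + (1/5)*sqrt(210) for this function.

The denominator factor y**2 - 6*y + 3/5 vanishes at 3 + (1/5)*sqrt(210) and appears to the power 1; the numerator there equals 1606/323 + (6/19)*sqrt(210), nonzero, and no other factor vanishes.
Hence a pole whose order is the multiplicity, 1.

The point is a pole of order 1.


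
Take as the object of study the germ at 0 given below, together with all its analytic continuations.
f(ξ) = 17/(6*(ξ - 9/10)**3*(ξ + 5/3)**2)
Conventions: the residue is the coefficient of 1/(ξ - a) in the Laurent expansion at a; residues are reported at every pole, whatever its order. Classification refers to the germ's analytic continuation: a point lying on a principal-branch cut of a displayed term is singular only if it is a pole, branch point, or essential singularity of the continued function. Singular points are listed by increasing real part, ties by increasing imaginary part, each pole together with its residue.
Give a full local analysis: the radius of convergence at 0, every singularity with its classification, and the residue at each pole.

Denominator factor (ξ + 5/3)^2: pole of order 2 at -5/3, modulus 5/3.
Denominator factor (ξ - 9/10)^3: pole of order 3 at 9/10, modulus 9/10.
The radius of convergence is the smallest modulus among the singular points: 9/10.
At the order-2 pole -5/3 set g(ξ) = (ξ - (-5/3))^2*f(ξ) = 17/(6*(ξ - 9/10)**3).
Order-2 pole: residue = g'(a); g'(-5/3) = -6885000/35153041, so the residue is -6885000/35153041.
At the order-3 pole 9/10 set g(ξ) = (ξ - (9/10))^3*f(ξ) = 17/(6*(ξ + 5/3)**2).
Order-3 pole: residue = g''(a)/2; g''(9/10) = 13770000/35153041, so the residue is 6885000/35153041.
List the singular points by increasing real part (a conjugate pair: the negative imaginary part first).

Radius of convergence at 0: 9/10.
At -5/3: a pole of order 2; residue -6885000/35153041.
At 9/10: a pole of order 3; residue 6885000/35153041.


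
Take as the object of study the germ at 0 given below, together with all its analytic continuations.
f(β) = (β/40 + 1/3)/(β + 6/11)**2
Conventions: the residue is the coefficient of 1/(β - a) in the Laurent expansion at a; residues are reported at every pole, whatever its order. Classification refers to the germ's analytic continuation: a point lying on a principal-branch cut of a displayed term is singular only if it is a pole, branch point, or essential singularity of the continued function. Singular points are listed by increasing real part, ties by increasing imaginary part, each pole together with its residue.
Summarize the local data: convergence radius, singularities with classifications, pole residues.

Radius of convergence at 0: 6/11.
At -6/11: a pole of order 2; residue 1/40.

Denominator factor (β + 6/11)^2: pole of order 2 at -6/11, modulus 6/11.
The radius of convergence is the smallest modulus among the singular points: 6/11.
At the order-2 pole -6/11 set g(β) = (β - (-6/11))^2*f(β) = β/40 + 1/3.
Order-2 pole: residue = g'(a); g'(-6/11) = 1/40, so the residue is 1/40.


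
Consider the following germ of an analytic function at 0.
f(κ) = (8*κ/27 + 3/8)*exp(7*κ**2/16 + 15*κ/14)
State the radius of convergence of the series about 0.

The radius of convergence is infinite.

The factor exp(7*κ**2/16 + 15*κ/14) is entire and contributes no finite singular point.
The polynomial part has no poles.
No finite singular points: the Taylor series at 0 converges everywhere.


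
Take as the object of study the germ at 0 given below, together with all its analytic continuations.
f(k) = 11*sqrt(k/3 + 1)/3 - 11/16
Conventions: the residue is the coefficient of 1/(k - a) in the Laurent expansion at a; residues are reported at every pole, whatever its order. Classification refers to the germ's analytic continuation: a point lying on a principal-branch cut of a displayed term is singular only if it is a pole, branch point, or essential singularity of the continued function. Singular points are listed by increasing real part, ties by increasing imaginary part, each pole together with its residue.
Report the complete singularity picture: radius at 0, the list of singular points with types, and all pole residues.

Radius of convergence at 0: 3.
At -3: an algebraic (square-root) branch point.

Branch term (11/3)*sqrt(1 - k/(-3)): its argument vanishes at k = -3, a square-root branch point, modulus 3.
The radius of convergence is the smallest modulus among the singular points: 3.


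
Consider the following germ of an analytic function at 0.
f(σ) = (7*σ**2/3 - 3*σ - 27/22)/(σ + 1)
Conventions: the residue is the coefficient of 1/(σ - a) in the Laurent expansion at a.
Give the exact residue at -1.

The residue is 271/66.

At the order-1 pole -1 set g(σ) = (σ - (-1))*f(σ) = 7*σ**2/3 - 3*σ - 27/22.
Simple pole: residue = g(a) at a = -1, which is 271/66.


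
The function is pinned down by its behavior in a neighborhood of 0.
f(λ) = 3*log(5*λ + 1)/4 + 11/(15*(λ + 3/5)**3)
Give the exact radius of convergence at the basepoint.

Denominator factor (λ + 3/5)^3: pole of order 3 at -3/5, modulus 3/5.
Branch term (3/4)*log(1 - λ/(-1/5)): its argument vanishes at λ = -1/5, a logarithmic branch point, modulus 1/5.
The radius of convergence is the smallest modulus among the singular points: 1/5.

The radius of convergence is 1/5.


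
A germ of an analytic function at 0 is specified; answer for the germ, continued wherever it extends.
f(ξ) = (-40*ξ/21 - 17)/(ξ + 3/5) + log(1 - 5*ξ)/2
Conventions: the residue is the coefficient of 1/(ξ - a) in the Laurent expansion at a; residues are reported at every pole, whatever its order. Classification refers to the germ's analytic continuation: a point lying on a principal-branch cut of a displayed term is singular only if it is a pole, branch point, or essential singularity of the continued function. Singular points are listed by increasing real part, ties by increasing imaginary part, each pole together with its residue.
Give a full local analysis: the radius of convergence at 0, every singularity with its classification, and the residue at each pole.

Radius of convergence at 0: 1/5.
At -3/5: a pole of order 1; residue -111/7.
At 1/5: a logarithmic branch point.

Denominator factor (ξ + 3/5): pole of order 1 at -3/5, modulus 3/5.
Branch term (1/2)*log(1 - ξ/(1/5)): its argument vanishes at ξ = 1/5, a logarithmic branch point, modulus 1/5.
The radius of convergence is the smallest modulus among the singular points: 1/5.
The branch term is analytic at -3/5 and contributes nothing to the residue; only the rational part matters.
At the order-1 pole -3/5 set g(ξ) = (ξ - (-3/5))*(rational part) = -40*ξ/21 - 17.
Simple pole: residue = g(a) at a = -3/5, which is -111/7.
List the singular points by increasing real part (a conjugate pair: the negative imaginary part first).


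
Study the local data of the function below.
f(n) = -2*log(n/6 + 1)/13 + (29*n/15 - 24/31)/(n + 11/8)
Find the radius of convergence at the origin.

Denominator factor (n + 11/8): pole of order 1 at -11/8, modulus 11/8.
Branch term (-2/13)*log(1 - n/(-6)): its argument vanishes at n = -6, a logarithmic branch point, modulus 6.
The radius of convergence is the smallest modulus among the singular points: 11/8.

The radius of convergence is 11/8.


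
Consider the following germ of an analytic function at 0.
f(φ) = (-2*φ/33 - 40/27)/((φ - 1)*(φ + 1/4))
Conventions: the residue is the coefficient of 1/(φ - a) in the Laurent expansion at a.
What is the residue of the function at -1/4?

The residue is 1742/1485.

At the order-1 pole -1/4 set g(φ) = (φ - (-1/4))*f(φ) = (-2*φ/33 - 40/27)/(φ - 1).
Simple pole: residue = g(a) at a = -1/4, which is 1742/1485.


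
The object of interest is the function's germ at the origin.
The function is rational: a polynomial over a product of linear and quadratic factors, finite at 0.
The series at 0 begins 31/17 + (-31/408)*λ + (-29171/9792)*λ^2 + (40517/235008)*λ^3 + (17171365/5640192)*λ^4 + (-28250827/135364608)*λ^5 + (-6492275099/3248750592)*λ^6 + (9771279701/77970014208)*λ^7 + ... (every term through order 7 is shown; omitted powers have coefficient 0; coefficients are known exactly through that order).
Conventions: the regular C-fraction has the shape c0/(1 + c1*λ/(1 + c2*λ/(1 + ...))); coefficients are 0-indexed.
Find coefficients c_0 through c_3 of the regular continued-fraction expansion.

The regular C-fraction coefficients are [31/17, 1/24, -157/4, 24633/628].

Taylor coefficients (read off): a_0 = 31/17, a_1 = -31/408, a_2 = -29171/9792, a_3 = 40517/235008.
c0 = a_0 = 31/17. Peel one level at a time: if S = 1 + c*λ/S' with S'(0) = 1, then c is the λ-coefficient of S and S' = c*λ/(S - 1).
S_1 = c0/f = 1 + (1/24)*λ + (157/96)*λ^2 + ...; c1 = 1/24.
S_2 = c1*λ/(S_1 - 1) = 1 + (-157/4)*λ + (24633/16)*λ^2 + ...; c2 = -157/4.
S_3 = c2*λ/(S_2 - 1) = 1 + (24633/628)*λ + ...; c3 = 24633/628.
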